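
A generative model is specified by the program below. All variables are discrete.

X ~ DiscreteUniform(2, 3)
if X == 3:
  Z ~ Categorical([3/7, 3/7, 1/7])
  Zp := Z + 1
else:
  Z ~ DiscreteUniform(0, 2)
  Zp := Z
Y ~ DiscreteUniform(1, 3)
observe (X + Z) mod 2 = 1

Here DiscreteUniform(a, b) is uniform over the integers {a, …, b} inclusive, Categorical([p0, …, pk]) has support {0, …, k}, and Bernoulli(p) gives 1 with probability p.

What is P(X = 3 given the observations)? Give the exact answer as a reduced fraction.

P(X = 3 | obs) = 12/19

Enumerate traces; 9 have nonzero weight after conditioning:
  (X=2, Z=1, Y=1) weight 1/18
  (X=2, Z=1, Y=2) weight 1/18
  (X=2, Z=1, Y=3) weight 1/18
  (X=3, Z=0, Y=1) weight 1/14
  (X=3, Z=0, Y=2) weight 1/14
  (X=3, Z=0, Y=3) weight 1/14
  (X=3, Z=2, Y=1) weight 1/42
  (X=3, Z=2, Y=2) weight 1/42
  … 1 more
Group by X:
  weight(X=2) = 1/6
  weight(X=3) = 2/7
Total weight = 1/6 + 2/7 = 19/42
P(X=2 | obs) = 1/6 / 19/42 = 7/19
P(X=3 | obs) = 2/7 / 19/42 = 12/19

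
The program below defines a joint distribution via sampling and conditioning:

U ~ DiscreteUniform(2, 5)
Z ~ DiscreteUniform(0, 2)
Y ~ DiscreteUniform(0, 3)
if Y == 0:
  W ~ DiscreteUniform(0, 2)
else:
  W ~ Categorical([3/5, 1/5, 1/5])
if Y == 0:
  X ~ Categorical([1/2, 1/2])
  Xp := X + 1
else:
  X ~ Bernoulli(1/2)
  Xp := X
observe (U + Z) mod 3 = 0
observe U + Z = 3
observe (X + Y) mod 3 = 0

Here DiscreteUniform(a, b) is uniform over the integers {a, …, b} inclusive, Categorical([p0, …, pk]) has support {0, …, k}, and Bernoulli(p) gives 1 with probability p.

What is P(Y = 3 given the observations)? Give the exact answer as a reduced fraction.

P(Y = 3 | obs) = 1/3

Enumerate traces; 18 have nonzero weight after conditioning:
  (U=2, Z=1, Y=0, W=0, X=0) weight 1/288
  (U=2, Z=1, Y=0, W=1, X=0) weight 1/288
  (U=2, Z=1, Y=0, W=2, X=0) weight 1/288
  (U=2, Z=1, Y=2, W=0, X=1) weight 1/160
  (U=2, Z=1, Y=2, W=1, X=1) weight 1/480
  (U=2, Z=1, Y=2, W=2, X=1) weight 1/480
  (U=2, Z=1, Y=3, W=0, X=0) weight 1/160
  (U=2, Z=1, Y=3, W=1, X=0) weight 1/480
  … 10 more
Group by Y:
  weight(Y=0) = 1/48
  weight(Y=2) = 1/48
  weight(Y=3) = 1/48
Total weight = 1/48 + 1/48 + 1/48 = 1/16
P(Y=0 | obs) = 1/48 / 1/16 = 1/3
P(Y=2 | obs) = 1/48 / 1/16 = 1/3
P(Y=3 | obs) = 1/48 / 1/16 = 1/3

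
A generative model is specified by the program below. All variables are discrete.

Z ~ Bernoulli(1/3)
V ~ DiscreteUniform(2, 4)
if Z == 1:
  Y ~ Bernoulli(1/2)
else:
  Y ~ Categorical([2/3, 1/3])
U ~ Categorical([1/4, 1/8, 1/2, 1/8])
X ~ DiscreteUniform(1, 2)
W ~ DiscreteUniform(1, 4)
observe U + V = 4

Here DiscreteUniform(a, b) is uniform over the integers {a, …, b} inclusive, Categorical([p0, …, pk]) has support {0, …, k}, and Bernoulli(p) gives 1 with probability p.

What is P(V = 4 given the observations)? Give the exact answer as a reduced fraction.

Enumerate traces; 96 have nonzero weight after conditioning:
  (Z=0, V=2, Y=0, U=2, X=1, W=1) weight 1/108
  (Z=0, V=2, Y=0, U=2, X=1, W=2) weight 1/108
  (Z=0, V=2, Y=0, U=2, X=1, W=3) weight 1/108
  (Z=0, V=2, Y=0, U=2, X=1, W=4) weight 1/108
  (Z=0, V=2, Y=0, U=2, X=2, W=1) weight 1/108
  (Z=0, V=2, Y=0, U=2, X=2, W=2) weight 1/108
  (Z=0, V=2, Y=0, U=2, X=2, W=3) weight 1/108
  (Z=0, V=2, Y=0, U=2, X=2, W=4) weight 1/108
  (Z=0, V=3, Y=0, U=1, X=1, W=1) weight 1/432
  (Z=0, V=4, Y=0, U=0, X=1, W=1) weight 1/216
  … 86 more
Group by V:
  weight(V=2) = 1/6
  weight(V=3) = 1/24
  weight(V=4) = 1/12
Total weight = 1/6 + 1/24 + 1/12 = 7/24
P(V=2 | obs) = 1/6 / 7/24 = 4/7
P(V=3 | obs) = 1/24 / 7/24 = 1/7
P(V=4 | obs) = 1/12 / 7/24 = 2/7

P(V = 4 | obs) = 2/7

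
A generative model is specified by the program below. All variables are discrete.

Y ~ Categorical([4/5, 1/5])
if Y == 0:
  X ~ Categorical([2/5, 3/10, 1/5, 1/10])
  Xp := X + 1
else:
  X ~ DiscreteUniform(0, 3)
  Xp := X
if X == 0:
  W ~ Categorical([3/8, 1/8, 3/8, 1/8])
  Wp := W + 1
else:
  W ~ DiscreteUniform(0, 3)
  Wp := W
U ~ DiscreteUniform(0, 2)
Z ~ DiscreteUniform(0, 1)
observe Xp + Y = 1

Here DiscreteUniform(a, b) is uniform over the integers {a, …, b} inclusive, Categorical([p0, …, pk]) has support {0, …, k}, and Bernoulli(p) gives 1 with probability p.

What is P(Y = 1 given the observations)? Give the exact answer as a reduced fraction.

P(Y = 1 | obs) = 5/37

Enumerate traces; 48 have nonzero weight after conditioning:
  (Y=0, X=0, W=0, U=0, Z=0) weight 1/50
  (Y=0, X=0, W=0, U=0, Z=1) weight 1/50
  (Y=0, X=0, W=0, U=1, Z=0) weight 1/50
  (Y=0, X=0, W=0, U=1, Z=1) weight 1/50
  (Y=0, X=0, W=0, U=2, Z=0) weight 1/50
  (Y=0, X=0, W=0, U=2, Z=1) weight 1/50
  (Y=0, X=0, W=1, U=0, Z=0) weight 1/150
  (Y=0, X=0, W=1, U=0, Z=1) weight 1/150
  (Y=1, X=0, W=0, U=0, Z=0) weight 1/320
  … 39 more
Group by Y:
  weight(Y=0) = 8/25
  weight(Y=1) = 1/20
Total weight = 8/25 + 1/20 = 37/100
P(Y=0 | obs) = 8/25 / 37/100 = 32/37
P(Y=1 | obs) = 1/20 / 37/100 = 5/37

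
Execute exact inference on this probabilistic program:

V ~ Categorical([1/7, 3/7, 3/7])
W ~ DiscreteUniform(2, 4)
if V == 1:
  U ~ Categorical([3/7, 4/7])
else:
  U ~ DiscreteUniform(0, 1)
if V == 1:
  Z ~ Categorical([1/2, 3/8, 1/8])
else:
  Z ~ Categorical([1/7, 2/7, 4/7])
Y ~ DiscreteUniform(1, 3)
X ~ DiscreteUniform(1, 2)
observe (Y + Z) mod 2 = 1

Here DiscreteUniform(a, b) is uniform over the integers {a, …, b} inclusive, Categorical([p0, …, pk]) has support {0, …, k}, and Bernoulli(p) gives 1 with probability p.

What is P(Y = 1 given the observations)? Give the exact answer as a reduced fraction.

Enumerate traces; 180 have nonzero weight after conditioning:
  (V=0, W=2, U=0, Z=0, Y=1, X=1) weight 1/1764
  (V=0, W=2, U=0, Z=0, Y=1, X=2) weight 1/1764
  (V=0, W=2, U=0, Z=0, Y=3, X=1) weight 1/1764
  (V=0, W=2, U=0, Z=0, Y=3, X=2) weight 1/1764
  (V=0, W=2, U=0, Z=1, Y=2, X=1) weight 1/882
  (V=0, W=2, U=0, Z=1, Y=2, X=2) weight 1/882
  (V=0, W=2, U=0, Z=2, Y=1, X=1) weight 1/441
  (V=0, W=2, U=0, Z=2, Y=1, X=2) weight 1/441
  … 172 more
Group by Y:
  weight(Y=1) = 265/1176
  weight(Y=2) = 127/1176
  weight(Y=3) = 265/1176
Total weight = 265/1176 + 127/1176 + 265/1176 = 219/392
P(Y=1 | obs) = 265/1176 / 219/392 = 265/657
P(Y=2 | obs) = 127/1176 / 219/392 = 127/657
P(Y=3 | obs) = 265/1176 / 219/392 = 265/657

P(Y = 1 | obs) = 265/657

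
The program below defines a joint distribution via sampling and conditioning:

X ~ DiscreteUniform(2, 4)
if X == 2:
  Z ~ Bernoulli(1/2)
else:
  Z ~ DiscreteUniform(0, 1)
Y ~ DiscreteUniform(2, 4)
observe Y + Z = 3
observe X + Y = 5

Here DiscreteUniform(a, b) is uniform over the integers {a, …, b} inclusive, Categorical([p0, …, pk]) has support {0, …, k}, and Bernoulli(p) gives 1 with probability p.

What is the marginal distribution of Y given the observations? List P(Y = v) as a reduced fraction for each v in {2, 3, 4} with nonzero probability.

P(Y=2) = 1/2, P(Y=3) = 1/2

Enumerate traces; 2 have nonzero weight after conditioning:
  (X=2, Z=0, Y=3) weight 1/18
  (X=3, Z=1, Y=2) weight 1/18
Group by Y:
  weight(Y=2) = 1/18
  weight(Y=3) = 1/18
Total weight = 1/18 + 1/18 = 1/9
P(Y=2 | obs) = 1/18 / 1/9 = 1/2
P(Y=3 | obs) = 1/18 / 1/9 = 1/2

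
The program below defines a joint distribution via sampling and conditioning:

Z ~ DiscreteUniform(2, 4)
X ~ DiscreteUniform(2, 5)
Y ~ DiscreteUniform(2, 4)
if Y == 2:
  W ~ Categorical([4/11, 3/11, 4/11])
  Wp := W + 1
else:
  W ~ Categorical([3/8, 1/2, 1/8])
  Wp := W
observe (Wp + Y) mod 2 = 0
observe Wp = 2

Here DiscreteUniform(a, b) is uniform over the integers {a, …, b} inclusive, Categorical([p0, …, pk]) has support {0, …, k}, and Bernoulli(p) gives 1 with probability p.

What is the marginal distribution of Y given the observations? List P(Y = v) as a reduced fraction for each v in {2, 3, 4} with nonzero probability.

Enumerate traces; 24 have nonzero weight after conditioning:
  (Z=2, X=2, Y=2, W=1) weight 1/132
  (Z=2, X=2, Y=4, W=2) weight 1/288
  (Z=2, X=3, Y=2, W=1) weight 1/132
  (Z=2, X=3, Y=4, W=2) weight 1/288
  (Z=2, X=4, Y=2, W=1) weight 1/132
  (Z=2, X=4, Y=4, W=2) weight 1/288
  (Z=2, X=5, Y=2, W=1) weight 1/132
  (Z=2, X=5, Y=4, W=2) weight 1/288
  … 16 more
Group by Y:
  weight(Y=2) = 1/11
  weight(Y=4) = 1/24
Total weight = 1/11 + 1/24 = 35/264
P(Y=2 | obs) = 1/11 / 35/264 = 24/35
P(Y=4 | obs) = 1/24 / 35/264 = 11/35

P(Y=2) = 24/35, P(Y=4) = 11/35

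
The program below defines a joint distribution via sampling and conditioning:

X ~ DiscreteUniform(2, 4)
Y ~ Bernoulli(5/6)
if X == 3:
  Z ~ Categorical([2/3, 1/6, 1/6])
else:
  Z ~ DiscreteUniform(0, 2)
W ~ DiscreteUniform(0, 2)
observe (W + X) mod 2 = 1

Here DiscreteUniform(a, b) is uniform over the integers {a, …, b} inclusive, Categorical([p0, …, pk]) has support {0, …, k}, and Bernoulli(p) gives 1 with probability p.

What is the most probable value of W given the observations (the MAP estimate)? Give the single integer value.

Enumerate traces; 24 have nonzero weight after conditioning:
  (X=2, Y=0, Z=0, W=1) weight 1/162
  (X=2, Y=0, Z=1, W=1) weight 1/162
  (X=2, Y=0, Z=2, W=1) weight 1/162
  (X=2, Y=1, Z=0, W=1) weight 5/162
  (X=2, Y=1, Z=1, W=1) weight 5/162
  (X=2, Y=1, Z=2, W=1) weight 5/162
  (X=3, Y=0, Z=0, W=0) weight 1/81
  (X=3, Y=0, Z=0, W=2) weight 1/81
  … 16 more
Group by W:
  weight(W=0) = 1/9
  weight(W=1) = 2/9
  weight(W=2) = 1/9
Total weight = 1/9 + 2/9 + 1/9 = 4/9
P(W=0 | obs) = 1/9 / 4/9 = 1/4
P(W=1 | obs) = 2/9 / 4/9 = 1/2
P(W=2 | obs) = 1/9 / 4/9 = 1/4
argmax = 1

argmax_v P(W = v | obs) = 1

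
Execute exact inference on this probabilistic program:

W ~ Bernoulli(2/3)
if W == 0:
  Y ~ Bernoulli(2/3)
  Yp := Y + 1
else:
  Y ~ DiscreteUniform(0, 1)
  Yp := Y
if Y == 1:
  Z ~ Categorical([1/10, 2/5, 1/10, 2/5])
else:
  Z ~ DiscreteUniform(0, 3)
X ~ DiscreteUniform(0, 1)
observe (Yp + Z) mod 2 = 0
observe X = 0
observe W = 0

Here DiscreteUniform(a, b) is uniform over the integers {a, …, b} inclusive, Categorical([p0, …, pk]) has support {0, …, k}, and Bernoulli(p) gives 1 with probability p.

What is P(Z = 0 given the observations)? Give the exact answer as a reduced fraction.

Enumerate traces; 4 have nonzero weight after conditioning:
  (W=0, Y=0, Z=1, X=0) weight 1/72
  (W=0, Y=0, Z=3, X=0) weight 1/72
  (W=0, Y=1, Z=0, X=0) weight 1/90
  (W=0, Y=1, Z=2, X=0) weight 1/90
Group by Z:
  weight(Z=0) = 1/90
  weight(Z=1) = 1/72
  weight(Z=2) = 1/90
  weight(Z=3) = 1/72
Total weight = 1/90 + 1/72 + 1/90 + 1/72 = 1/20
P(Z=0 | obs) = 1/90 / 1/20 = 2/9
P(Z=1 | obs) = 1/72 / 1/20 = 5/18
P(Z=2 | obs) = 1/90 / 1/20 = 2/9
P(Z=3 | obs) = 1/72 / 1/20 = 5/18

P(Z = 0 | obs) = 2/9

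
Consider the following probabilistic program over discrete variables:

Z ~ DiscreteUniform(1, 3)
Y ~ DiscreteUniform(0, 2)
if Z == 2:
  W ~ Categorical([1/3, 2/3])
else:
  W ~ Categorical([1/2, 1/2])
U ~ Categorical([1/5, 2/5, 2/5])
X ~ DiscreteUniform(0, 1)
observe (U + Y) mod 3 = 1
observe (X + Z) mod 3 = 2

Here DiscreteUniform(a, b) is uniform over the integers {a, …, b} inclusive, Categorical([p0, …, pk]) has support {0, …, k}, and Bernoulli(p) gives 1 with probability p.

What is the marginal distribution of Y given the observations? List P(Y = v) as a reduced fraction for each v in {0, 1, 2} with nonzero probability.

Enumerate traces; 12 have nonzero weight after conditioning:
  (Z=1, Y=0, W=0, U=1, X=1) weight 1/90
  (Z=1, Y=0, W=1, U=1, X=1) weight 1/90
  (Z=1, Y=1, W=0, U=0, X=1) weight 1/180
  (Z=1, Y=1, W=1, U=0, X=1) weight 1/180
  (Z=1, Y=2, W=0, U=2, X=1) weight 1/90
  (Z=1, Y=2, W=1, U=2, X=1) weight 1/90
  (Z=2, Y=0, W=0, U=1, X=0) weight 1/135
  (Z=2, Y=0, W=1, U=1, X=0) weight 2/135
  … 4 more
Group by Y:
  weight(Y=0) = 2/45
  weight(Y=1) = 1/45
  weight(Y=2) = 2/45
Total weight = 2/45 + 1/45 + 2/45 = 1/9
P(Y=0 | obs) = 2/45 / 1/9 = 2/5
P(Y=1 | obs) = 1/45 / 1/9 = 1/5
P(Y=2 | obs) = 2/45 / 1/9 = 2/5

P(Y=0) = 2/5, P(Y=1) = 1/5, P(Y=2) = 2/5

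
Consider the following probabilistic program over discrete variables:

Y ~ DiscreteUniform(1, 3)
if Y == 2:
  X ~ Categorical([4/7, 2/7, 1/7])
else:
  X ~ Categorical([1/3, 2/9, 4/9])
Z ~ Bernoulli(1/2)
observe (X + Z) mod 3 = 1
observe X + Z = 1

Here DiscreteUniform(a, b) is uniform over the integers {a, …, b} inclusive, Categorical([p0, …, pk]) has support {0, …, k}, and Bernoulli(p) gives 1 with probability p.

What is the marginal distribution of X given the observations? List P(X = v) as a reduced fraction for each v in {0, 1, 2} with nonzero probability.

Enumerate traces; 6 have nonzero weight after conditioning:
  (Y=1, X=0, Z=1) weight 1/18
  (Y=1, X=1, Z=0) weight 1/27
  (Y=2, X=0, Z=1) weight 2/21
  (Y=2, X=1, Z=0) weight 1/21
  (Y=3, X=0, Z=1) weight 1/18
  (Y=3, X=1, Z=0) weight 1/27
Group by X:
  weight(X=0) = 13/63
  weight(X=1) = 23/189
Total weight = 13/63 + 23/189 = 62/189
P(X=0 | obs) = 13/63 / 62/189 = 39/62
P(X=1 | obs) = 23/189 / 62/189 = 23/62

P(X=0) = 39/62, P(X=1) = 23/62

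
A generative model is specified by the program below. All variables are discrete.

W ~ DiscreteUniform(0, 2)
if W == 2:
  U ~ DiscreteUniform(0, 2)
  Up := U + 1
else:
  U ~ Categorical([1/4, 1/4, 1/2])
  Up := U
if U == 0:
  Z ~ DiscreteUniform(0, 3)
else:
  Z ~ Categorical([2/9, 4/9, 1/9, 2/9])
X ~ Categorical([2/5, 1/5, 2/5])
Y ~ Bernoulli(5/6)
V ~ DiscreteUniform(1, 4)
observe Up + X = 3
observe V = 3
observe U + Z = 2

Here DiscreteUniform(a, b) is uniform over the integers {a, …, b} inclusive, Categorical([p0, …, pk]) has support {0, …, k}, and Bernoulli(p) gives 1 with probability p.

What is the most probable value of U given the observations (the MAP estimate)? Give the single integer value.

argmax_v P(U = v | obs) = 1

Enumerate traces; 14 have nonzero weight after conditioning:
  (W=0, U=1, Z=1, X=2, Y=0, V=3) weight 1/1620
  (W=0, U=1, Z=1, X=2, Y=1, V=3) weight 1/324
  (W=0, U=2, Z=0, X=1, Y=0, V=3) weight 1/3240
  (W=0, U=2, Z=0, X=1, Y=1, V=3) weight 1/648
  (W=1, U=1, Z=1, X=2, Y=0, V=3) weight 1/1620
  (W=1, U=1, Z=1, X=2, Y=1, V=3) weight 1/324
  (W=1, U=2, Z=0, X=1, Y=0, V=3) weight 1/3240
  (W=1, U=2, Z=0, X=1, Y=1, V=3) weight 1/648
  (W=2, U=0, Z=2, X=2, Y=0, V=3) weight 1/2160
  … 5 more
Group by U:
  weight(U=0) = 1/360
  weight(U=1) = 4/405
  weight(U=2) = 1/162
Total weight = 1/360 + 4/405 + 1/162 = 61/3240
P(U=0 | obs) = 1/360 / 61/3240 = 9/61
P(U=1 | obs) = 4/405 / 61/3240 = 32/61
P(U=2 | obs) = 1/162 / 61/3240 = 20/61
argmax = 1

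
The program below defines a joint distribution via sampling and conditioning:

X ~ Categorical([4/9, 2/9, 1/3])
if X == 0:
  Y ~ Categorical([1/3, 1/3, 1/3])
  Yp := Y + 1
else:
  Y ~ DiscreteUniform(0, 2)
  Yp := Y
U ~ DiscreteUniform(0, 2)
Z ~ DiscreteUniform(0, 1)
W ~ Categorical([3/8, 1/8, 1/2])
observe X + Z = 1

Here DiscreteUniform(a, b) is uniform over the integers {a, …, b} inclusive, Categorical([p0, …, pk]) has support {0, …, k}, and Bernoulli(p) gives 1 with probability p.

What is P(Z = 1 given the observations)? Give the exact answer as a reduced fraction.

Enumerate traces; 54 have nonzero weight after conditioning:
  (X=0, Y=0, U=0, Z=1, W=0) weight 1/108
  (X=0, Y=0, U=0, Z=1, W=1) weight 1/324
  (X=0, Y=0, U=0, Z=1, W=2) weight 1/81
  (X=0, Y=0, U=1, Z=1, W=0) weight 1/108
  (X=0, Y=0, U=1, Z=1, W=1) weight 1/324
  (X=0, Y=0, U=1, Z=1, W=2) weight 1/81
  (X=0, Y=0, U=2, Z=1, W=0) weight 1/108
  (X=0, Y=0, U=2, Z=1, W=1) weight 1/324
  (X=1, Y=0, U=0, Z=0, W=0) weight 1/216
  … 45 more
Group by Z:
  weight(Z=0) = 1/9
  weight(Z=1) = 2/9
Total weight = 1/9 + 2/9 = 1/3
P(Z=0 | obs) = 1/9 / 1/3 = 1/3
P(Z=1 | obs) = 2/9 / 1/3 = 2/3

P(Z = 1 | obs) = 2/3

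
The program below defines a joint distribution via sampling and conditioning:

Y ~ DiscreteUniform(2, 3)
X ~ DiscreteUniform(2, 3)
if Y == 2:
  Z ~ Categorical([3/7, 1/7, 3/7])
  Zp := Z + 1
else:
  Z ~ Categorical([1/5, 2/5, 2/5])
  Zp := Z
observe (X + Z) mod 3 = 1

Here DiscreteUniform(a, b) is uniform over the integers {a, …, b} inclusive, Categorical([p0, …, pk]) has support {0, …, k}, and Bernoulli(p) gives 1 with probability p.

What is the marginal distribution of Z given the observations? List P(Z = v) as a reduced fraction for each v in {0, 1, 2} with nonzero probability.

Enumerate traces; 4 have nonzero weight after conditioning:
  (Y=2, X=2, Z=2) weight 3/28
  (Y=2, X=3, Z=1) weight 1/28
  (Y=3, X=2, Z=2) weight 1/10
  (Y=3, X=3, Z=1) weight 1/10
Group by Z:
  weight(Z=1) = 19/140
  weight(Z=2) = 29/140
Total weight = 19/140 + 29/140 = 12/35
P(Z=1 | obs) = 19/140 / 12/35 = 19/48
P(Z=2 | obs) = 29/140 / 12/35 = 29/48

P(Z=1) = 19/48, P(Z=2) = 29/48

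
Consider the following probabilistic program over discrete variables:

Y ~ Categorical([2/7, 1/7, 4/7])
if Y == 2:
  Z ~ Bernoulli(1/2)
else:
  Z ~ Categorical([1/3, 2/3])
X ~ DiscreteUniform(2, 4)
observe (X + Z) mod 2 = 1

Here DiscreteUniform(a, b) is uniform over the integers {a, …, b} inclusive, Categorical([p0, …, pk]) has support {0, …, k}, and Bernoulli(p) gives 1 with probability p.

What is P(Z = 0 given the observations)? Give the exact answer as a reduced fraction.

Enumerate traces; 9 have nonzero weight after conditioning:
  (Y=0, Z=0, X=3) weight 2/63
  (Y=0, Z=1, X=2) weight 4/63
  (Y=0, Z=1, X=4) weight 4/63
  (Y=1, Z=0, X=3) weight 1/63
  (Y=1, Z=1, X=2) weight 2/63
  (Y=1, Z=1, X=4) weight 2/63
  (Y=2, Z=0, X=3) weight 2/21
  (Y=2, Z=1, X=2) weight 2/21
  … 1 more
Group by Z:
  weight(Z=0) = 1/7
  weight(Z=1) = 8/21
Total weight = 1/7 + 8/21 = 11/21
P(Z=0 | obs) = 1/7 / 11/21 = 3/11
P(Z=1 | obs) = 8/21 / 11/21 = 8/11

P(Z = 0 | obs) = 3/11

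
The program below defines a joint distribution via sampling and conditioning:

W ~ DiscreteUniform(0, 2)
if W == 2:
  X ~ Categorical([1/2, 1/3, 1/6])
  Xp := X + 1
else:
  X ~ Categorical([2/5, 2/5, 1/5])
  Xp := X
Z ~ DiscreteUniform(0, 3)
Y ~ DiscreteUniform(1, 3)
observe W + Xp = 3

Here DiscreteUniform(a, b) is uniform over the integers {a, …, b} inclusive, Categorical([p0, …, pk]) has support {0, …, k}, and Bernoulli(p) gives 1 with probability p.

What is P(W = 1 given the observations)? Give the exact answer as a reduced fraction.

Enumerate traces; 24 have nonzero weight after conditioning:
  (W=1, X=2, Z=0, Y=1) weight 1/180
  (W=1, X=2, Z=0, Y=2) weight 1/180
  (W=1, X=2, Z=0, Y=3) weight 1/180
  (W=1, X=2, Z=1, Y=1) weight 1/180
  (W=1, X=2, Z=1, Y=2) weight 1/180
  (W=1, X=2, Z=1, Y=3) weight 1/180
  (W=1, X=2, Z=2, Y=1) weight 1/180
  (W=1, X=2, Z=2, Y=2) weight 1/180
  (W=2, X=0, Z=0, Y=1) weight 1/72
  … 15 more
Group by W:
  weight(W=1) = 1/15
  weight(W=2) = 1/6
Total weight = 1/15 + 1/6 = 7/30
P(W=1 | obs) = 1/15 / 7/30 = 2/7
P(W=2 | obs) = 1/6 / 7/30 = 5/7

P(W = 1 | obs) = 2/7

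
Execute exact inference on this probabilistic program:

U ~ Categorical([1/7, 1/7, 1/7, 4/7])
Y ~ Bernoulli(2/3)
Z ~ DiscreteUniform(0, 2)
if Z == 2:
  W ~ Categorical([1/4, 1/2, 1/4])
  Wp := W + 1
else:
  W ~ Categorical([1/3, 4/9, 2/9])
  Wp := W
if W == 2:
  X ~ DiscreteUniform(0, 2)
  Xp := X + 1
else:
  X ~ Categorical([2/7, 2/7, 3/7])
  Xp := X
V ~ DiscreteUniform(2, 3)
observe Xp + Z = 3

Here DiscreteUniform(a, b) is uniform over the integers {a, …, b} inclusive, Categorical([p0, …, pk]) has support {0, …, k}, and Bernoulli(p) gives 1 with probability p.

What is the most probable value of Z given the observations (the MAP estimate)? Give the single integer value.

argmax_v P(Z = v | obs) = 1

Enumerate traces; 112 have nonzero weight after conditioning:
  (U=0, Y=0, Z=0, W=2, X=2, V=2) weight 1/1701
  (U=0, Y=0, Z=0, W=2, X=2, V=3) weight 1/1701
  (U=0, Y=0, Z=1, W=0, X=2, V=2) weight 1/882
  (U=0, Y=0, Z=1, W=0, X=2, V=3) weight 1/882
  (U=0, Y=0, Z=1, W=1, X=2, V=2) weight 2/1323
  (U=0, Y=0, Z=1, W=1, X=2, V=3) weight 2/1323
  (U=0, Y=0, Z=1, W=2, X=1, V=2) weight 1/1701
  (U=0, Y=0, Z=1, W=2, X=1, V=3) weight 1/1701
  (U=0, Y=0, Z=2, W=0, X=1, V=2) weight 1/1764
  … 103 more
Group by Z:
  weight(Z=0) = 2/81
  weight(Z=1) = 11/81
  weight(Z=2) = 25/252
Total weight = 2/81 + 11/81 + 25/252 = 589/2268
P(Z=0 | obs) = 2/81 / 589/2268 = 56/589
P(Z=1 | obs) = 11/81 / 589/2268 = 308/589
P(Z=2 | obs) = 25/252 / 589/2268 = 225/589
argmax = 1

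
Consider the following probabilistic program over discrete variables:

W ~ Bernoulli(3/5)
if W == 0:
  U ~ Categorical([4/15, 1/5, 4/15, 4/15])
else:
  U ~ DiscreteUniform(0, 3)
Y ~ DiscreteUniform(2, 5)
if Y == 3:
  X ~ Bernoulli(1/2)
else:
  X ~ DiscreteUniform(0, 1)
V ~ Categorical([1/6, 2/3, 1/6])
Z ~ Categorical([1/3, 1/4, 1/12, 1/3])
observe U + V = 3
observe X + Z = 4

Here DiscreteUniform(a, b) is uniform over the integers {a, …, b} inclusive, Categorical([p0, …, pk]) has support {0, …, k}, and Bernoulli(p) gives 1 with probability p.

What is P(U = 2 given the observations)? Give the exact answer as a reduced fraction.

P(U = 2 | obs) = 154/227

Enumerate traces; 24 have nonzero weight after conditioning:
  (W=0, U=1, Y=2, X=1, V=2, Z=3) weight 1/1800
  (W=0, U=1, Y=3, X=1, V=2, Z=3) weight 1/1800
  (W=0, U=1, Y=4, X=1, V=2, Z=3) weight 1/1800
  (W=0, U=1, Y=5, X=1, V=2, Z=3) weight 1/1800
  (W=0, U=2, Y=2, X=1, V=1, Z=3) weight 2/675
  (W=0, U=2, Y=3, X=1, V=1, Z=3) weight 2/675
  (W=0, U=2, Y=4, X=1, V=1, Z=3) weight 2/675
  (W=0, U=2, Y=5, X=1, V=1, Z=3) weight 2/675
  (W=0, U=3, Y=2, X=1, V=0, Z=3) weight 1/1350
  … 15 more
Group by U:
  weight(U=1) = 23/3600
  weight(U=2) = 77/2700
  weight(U=3) = 77/10800
Total weight = 23/3600 + 77/2700 + 77/10800 = 227/5400
P(U=1 | obs) = 23/3600 / 227/5400 = 69/454
P(U=2 | obs) = 77/2700 / 227/5400 = 154/227
P(U=3 | obs) = 77/10800 / 227/5400 = 77/454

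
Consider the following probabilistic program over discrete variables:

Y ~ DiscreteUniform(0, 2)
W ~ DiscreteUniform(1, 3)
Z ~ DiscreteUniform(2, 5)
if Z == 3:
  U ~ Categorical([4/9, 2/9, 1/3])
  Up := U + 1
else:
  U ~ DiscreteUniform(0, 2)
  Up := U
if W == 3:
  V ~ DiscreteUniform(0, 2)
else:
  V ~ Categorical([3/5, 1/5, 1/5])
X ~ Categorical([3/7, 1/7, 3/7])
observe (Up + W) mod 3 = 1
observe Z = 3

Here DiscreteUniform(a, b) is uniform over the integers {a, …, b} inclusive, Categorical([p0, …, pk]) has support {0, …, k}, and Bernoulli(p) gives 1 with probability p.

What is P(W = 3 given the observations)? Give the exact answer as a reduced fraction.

P(W = 3 | obs) = 4/9

Enumerate traces; 81 have nonzero weight after conditioning:
  (Y=0, W=1, Z=3, U=2, V=0, X=0) weight 1/420
  (Y=0, W=1, Z=3, U=2, V=0, X=1) weight 1/1260
  (Y=0, W=1, Z=3, U=2, V=0, X=2) weight 1/420
  (Y=0, W=1, Z=3, U=2, V=1, X=0) weight 1/1260
  (Y=0, W=1, Z=3, U=2, V=1, X=1) weight 1/3780
  (Y=0, W=1, Z=3, U=2, V=1, X=2) weight 1/1260
  (Y=0, W=1, Z=3, U=2, V=2, X=0) weight 1/1260
  (Y=0, W=1, Z=3, U=2, V=2, X=1) weight 1/3780
  (Y=0, W=2, Z=3, U=1, V=0, X=0) weight 1/630
  (Y=0, W=3, Z=3, U=0, V=0, X=0) weight 1/567
  … 71 more
Group by W:
  weight(W=1) = 1/36
  weight(W=2) = 1/54
  weight(W=3) = 1/27
Total weight = 1/36 + 1/54 + 1/27 = 1/12
P(W=1 | obs) = 1/36 / 1/12 = 1/3
P(W=2 | obs) = 1/54 / 1/12 = 2/9
P(W=3 | obs) = 1/27 / 1/12 = 4/9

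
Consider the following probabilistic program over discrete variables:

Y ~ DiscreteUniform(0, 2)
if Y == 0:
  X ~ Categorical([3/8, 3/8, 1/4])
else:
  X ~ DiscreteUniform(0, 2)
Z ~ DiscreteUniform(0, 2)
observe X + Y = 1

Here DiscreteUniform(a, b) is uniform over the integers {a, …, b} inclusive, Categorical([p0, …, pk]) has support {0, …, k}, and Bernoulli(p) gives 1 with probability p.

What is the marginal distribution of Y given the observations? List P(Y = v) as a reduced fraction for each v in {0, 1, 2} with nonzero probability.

P(Y=0) = 9/17, P(Y=1) = 8/17

Enumerate traces; 6 have nonzero weight after conditioning:
  (Y=0, X=1, Z=0) weight 1/24
  (Y=0, X=1, Z=1) weight 1/24
  (Y=0, X=1, Z=2) weight 1/24
  (Y=1, X=0, Z=0) weight 1/27
  (Y=1, X=0, Z=1) weight 1/27
  (Y=1, X=0, Z=2) weight 1/27
Group by Y:
  weight(Y=0) = 1/8
  weight(Y=1) = 1/9
Total weight = 1/8 + 1/9 = 17/72
P(Y=0 | obs) = 1/8 / 17/72 = 9/17
P(Y=1 | obs) = 1/9 / 17/72 = 8/17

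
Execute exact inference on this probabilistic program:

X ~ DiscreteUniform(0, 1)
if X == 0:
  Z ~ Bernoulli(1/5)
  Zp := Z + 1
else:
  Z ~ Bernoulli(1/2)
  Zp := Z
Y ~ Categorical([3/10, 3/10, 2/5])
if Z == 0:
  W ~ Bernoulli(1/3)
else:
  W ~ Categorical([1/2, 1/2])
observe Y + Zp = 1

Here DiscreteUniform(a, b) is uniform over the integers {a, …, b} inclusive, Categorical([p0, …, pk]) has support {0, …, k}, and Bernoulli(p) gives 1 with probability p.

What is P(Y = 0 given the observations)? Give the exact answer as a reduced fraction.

Enumerate traces; 6 have nonzero weight after conditioning:
  (X=0, Z=0, Y=0, W=0) weight 2/25
  (X=0, Z=0, Y=0, W=1) weight 1/25
  (X=1, Z=0, Y=1, W=0) weight 1/20
  (X=1, Z=0, Y=1, W=1) weight 1/40
  (X=1, Z=1, Y=0, W=0) weight 3/80
  (X=1, Z=1, Y=0, W=1) weight 3/80
Group by Y:
  weight(Y=0) = 39/200
  weight(Y=1) = 3/40
Total weight = 39/200 + 3/40 = 27/100
P(Y=0 | obs) = 39/200 / 27/100 = 13/18
P(Y=1 | obs) = 3/40 / 27/100 = 5/18

P(Y = 0 | obs) = 13/18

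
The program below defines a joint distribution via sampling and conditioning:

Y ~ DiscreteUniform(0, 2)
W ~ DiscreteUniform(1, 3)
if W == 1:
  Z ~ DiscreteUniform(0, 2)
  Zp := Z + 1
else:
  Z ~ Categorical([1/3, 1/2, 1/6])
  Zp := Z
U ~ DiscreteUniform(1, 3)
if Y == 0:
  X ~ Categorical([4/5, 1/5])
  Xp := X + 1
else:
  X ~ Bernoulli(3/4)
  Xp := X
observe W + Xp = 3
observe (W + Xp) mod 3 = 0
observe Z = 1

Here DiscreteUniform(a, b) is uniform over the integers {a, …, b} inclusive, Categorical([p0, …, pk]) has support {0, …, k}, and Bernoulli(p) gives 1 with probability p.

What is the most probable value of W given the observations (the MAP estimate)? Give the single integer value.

Enumerate traces; 18 have nonzero weight after conditioning:
  (Y=0, W=1, Z=1, U=1, X=1) weight 1/405
  (Y=0, W=1, Z=1, U=2, X=1) weight 1/405
  (Y=0, W=1, Z=1, U=3, X=1) weight 1/405
  (Y=0, W=2, Z=1, U=1, X=0) weight 2/135
  (Y=0, W=2, Z=1, U=2, X=0) weight 2/135
  (Y=0, W=2, Z=1, U=3, X=0) weight 2/135
  (Y=1, W=2, Z=1, U=1, X=1) weight 1/72
  (Y=1, W=2, Z=1, U=2, X=1) weight 1/72
  (Y=1, W=3, Z=1, U=1, X=0) weight 1/216
  … 9 more
Group by W:
  weight(W=1) = 1/135
  weight(W=2) = 23/180
  weight(W=3) = 1/36
Total weight = 1/135 + 23/180 + 1/36 = 22/135
P(W=1 | obs) = 1/135 / 22/135 = 1/22
P(W=2 | obs) = 23/180 / 22/135 = 69/88
P(W=3 | obs) = 1/36 / 22/135 = 15/88
argmax = 2

argmax_v P(W = v | obs) = 2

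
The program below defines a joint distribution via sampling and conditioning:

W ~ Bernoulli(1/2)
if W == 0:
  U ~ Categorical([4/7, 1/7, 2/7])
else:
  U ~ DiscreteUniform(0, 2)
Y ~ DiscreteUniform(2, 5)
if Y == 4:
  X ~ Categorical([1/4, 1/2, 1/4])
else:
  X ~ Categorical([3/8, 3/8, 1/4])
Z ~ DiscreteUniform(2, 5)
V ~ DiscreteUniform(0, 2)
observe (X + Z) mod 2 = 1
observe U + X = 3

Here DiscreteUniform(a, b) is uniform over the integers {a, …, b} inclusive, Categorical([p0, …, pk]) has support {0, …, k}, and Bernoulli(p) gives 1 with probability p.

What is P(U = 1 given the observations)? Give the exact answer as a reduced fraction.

Enumerate traces; 96 have nonzero weight after conditioning:
  (W=0, U=1, Y=2, X=2, Z=3, V=0) weight 1/2688
  (W=0, U=1, Y=2, X=2, Z=3, V=1) weight 1/2688
  (W=0, U=1, Y=2, X=2, Z=3, V=2) weight 1/2688
  (W=0, U=1, Y=2, X=2, Z=5, V=0) weight 1/2688
  (W=0, U=1, Y=2, X=2, Z=5, V=1) weight 1/2688
  (W=0, U=1, Y=2, X=2, Z=5, V=2) weight 1/2688
  (W=0, U=1, Y=3, X=2, Z=3, V=0) weight 1/2688
  (W=0, U=1, Y=3, X=2, Z=3, V=1) weight 1/2688
  (W=0, U=2, Y=2, X=1, Z=2, V=0) weight 1/896
  … 87 more
Group by U:
  weight(U=1) = 5/168
  weight(U=2) = 169/2688
Total weight = 5/168 + 169/2688 = 83/896
P(U=1 | obs) = 5/168 / 83/896 = 80/249
P(U=2 | obs) = 169/2688 / 83/896 = 169/249

P(U = 1 | obs) = 80/249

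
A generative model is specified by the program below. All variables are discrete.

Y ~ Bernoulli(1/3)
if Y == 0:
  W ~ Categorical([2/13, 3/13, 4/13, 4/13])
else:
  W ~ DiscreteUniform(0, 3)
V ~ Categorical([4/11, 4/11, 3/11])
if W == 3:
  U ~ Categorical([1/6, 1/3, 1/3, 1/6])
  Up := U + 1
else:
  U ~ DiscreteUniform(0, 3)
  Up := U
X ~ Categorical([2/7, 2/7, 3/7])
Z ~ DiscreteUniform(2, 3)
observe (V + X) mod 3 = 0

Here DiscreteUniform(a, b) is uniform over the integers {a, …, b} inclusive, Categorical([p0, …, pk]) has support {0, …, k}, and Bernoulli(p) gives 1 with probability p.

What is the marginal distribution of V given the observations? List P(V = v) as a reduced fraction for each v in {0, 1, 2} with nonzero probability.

Enumerate traces; 192 have nonzero weight after conditioning:
  (Y=0, W=0, V=0, U=0, X=0, Z=2) weight 4/3003
  (Y=0, W=0, V=0, U=0, X=0, Z=3) weight 4/3003
  (Y=0, W=0, V=0, U=1, X=0, Z=2) weight 4/3003
  (Y=0, W=0, V=0, U=1, X=0, Z=3) weight 4/3003
  (Y=0, W=0, V=0, U=2, X=0, Z=2) weight 4/3003
  (Y=0, W=0, V=0, U=2, X=0, Z=3) weight 4/3003
  (Y=0, W=0, V=0, U=3, X=0, Z=2) weight 4/3003
  (Y=0, W=0, V=0, U=3, X=0, Z=3) weight 4/3003
  (Y=0, W=0, V=1, U=0, X=2, Z=2) weight 2/1001
  (Y=0, W=0, V=2, U=0, X=1, Z=2) weight 1/1001
  … 182 more
Group by V:
  weight(V=0) = 8/77
  weight(V=1) = 12/77
  weight(V=2) = 6/77
Total weight = 8/77 + 12/77 + 6/77 = 26/77
P(V=0 | obs) = 8/77 / 26/77 = 4/13
P(V=1 | obs) = 12/77 / 26/77 = 6/13
P(V=2 | obs) = 6/77 / 26/77 = 3/13

P(V=0) = 4/13, P(V=1) = 6/13, P(V=2) = 3/13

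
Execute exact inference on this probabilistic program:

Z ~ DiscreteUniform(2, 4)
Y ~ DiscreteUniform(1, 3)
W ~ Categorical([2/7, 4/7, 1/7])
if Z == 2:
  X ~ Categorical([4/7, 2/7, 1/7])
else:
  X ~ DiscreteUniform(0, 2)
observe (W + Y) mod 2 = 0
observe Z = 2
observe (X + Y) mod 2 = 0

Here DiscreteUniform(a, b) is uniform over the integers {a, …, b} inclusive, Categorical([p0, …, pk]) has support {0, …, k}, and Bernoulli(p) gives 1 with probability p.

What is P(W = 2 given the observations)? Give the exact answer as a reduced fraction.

Enumerate traces; 6 have nonzero weight after conditioning:
  (Z=2, Y=1, W=1, X=1) weight 8/441
  (Z=2, Y=2, W=0, X=0) weight 8/441
  (Z=2, Y=2, W=0, X=2) weight 2/441
  (Z=2, Y=2, W=2, X=0) weight 4/441
  (Z=2, Y=2, W=2, X=2) weight 1/441
  (Z=2, Y=3, W=1, X=1) weight 8/441
Group by W:
  weight(W=0) = 10/441
  weight(W=1) = 16/441
  weight(W=2) = 5/441
Total weight = 10/441 + 16/441 + 5/441 = 31/441
P(W=0 | obs) = 10/441 / 31/441 = 10/31
P(W=1 | obs) = 16/441 / 31/441 = 16/31
P(W=2 | obs) = 5/441 / 31/441 = 5/31

P(W = 2 | obs) = 5/31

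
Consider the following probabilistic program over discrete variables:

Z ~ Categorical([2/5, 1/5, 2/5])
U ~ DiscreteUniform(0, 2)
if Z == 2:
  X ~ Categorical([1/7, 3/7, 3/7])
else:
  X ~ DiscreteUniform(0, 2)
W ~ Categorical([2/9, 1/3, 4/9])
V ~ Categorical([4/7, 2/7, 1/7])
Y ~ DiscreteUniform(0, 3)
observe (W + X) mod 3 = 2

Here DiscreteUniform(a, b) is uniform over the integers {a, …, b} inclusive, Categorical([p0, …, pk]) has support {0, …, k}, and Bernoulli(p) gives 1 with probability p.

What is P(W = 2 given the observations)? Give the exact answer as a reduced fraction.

Enumerate traces; 324 have nonzero weight after conditioning:
  (Z=0, U=0, X=0, W=2, V=0, Y=0) weight 8/2835
  (Z=0, U=0, X=0, W=2, V=0, Y=1) weight 8/2835
  (Z=0, U=0, X=0, W=2, V=0, Y=2) weight 8/2835
  (Z=0, U=0, X=0, W=2, V=0, Y=3) weight 8/2835
  (Z=0, U=0, X=0, W=2, V=1, Y=0) weight 4/2835
  (Z=0, U=0, X=0, W=2, V=1, Y=1) weight 4/2835
  (Z=0, U=0, X=0, W=2, V=1, Y=2) weight 4/2835
  (Z=0, U=0, X=0, W=2, V=1, Y=3) weight 4/2835
  (Z=0, U=0, X=1, W=1, V=0, Y=0) weight 2/945
  (Z=0, U=0, X=2, W=0, V=0, Y=0) weight 4/2835
  … 314 more
Group by W:
  weight(W=0) = 26/315
  weight(W=1) = 13/105
  weight(W=2) = 4/35
Total weight = 26/315 + 13/105 + 4/35 = 101/315
P(W=0 | obs) = 26/315 / 101/315 = 26/101
P(W=1 | obs) = 13/105 / 101/315 = 39/101
P(W=2 | obs) = 4/35 / 101/315 = 36/101

P(W = 2 | obs) = 36/101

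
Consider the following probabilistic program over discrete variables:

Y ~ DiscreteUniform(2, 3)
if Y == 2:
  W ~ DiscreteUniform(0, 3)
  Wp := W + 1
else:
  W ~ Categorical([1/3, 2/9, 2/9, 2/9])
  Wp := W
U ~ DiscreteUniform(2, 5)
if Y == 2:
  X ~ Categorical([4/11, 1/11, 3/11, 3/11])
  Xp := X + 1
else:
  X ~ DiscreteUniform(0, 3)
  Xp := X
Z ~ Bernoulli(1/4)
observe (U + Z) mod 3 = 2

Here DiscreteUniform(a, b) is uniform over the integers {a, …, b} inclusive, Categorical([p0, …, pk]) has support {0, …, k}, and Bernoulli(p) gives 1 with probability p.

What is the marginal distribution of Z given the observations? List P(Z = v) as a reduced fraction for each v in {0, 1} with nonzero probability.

Enumerate traces; 96 have nonzero weight after conditioning:
  (Y=2, W=0, U=2, X=0, Z=0) weight 3/352
  (Y=2, W=0, U=2, X=1, Z=0) weight 3/1408
  (Y=2, W=0, U=2, X=2, Z=0) weight 9/1408
  (Y=2, W=0, U=2, X=3, Z=0) weight 9/1408
  (Y=2, W=0, U=4, X=0, Z=1) weight 1/352
  (Y=2, W=0, U=4, X=1, Z=1) weight 1/1408
  (Y=2, W=0, U=4, X=2, Z=1) weight 3/1408
  (Y=2, W=0, U=4, X=3, Z=1) weight 3/1408
  … 88 more
Group by Z:
  weight(Z=0) = 3/8
  weight(Z=1) = 1/16
Total weight = 3/8 + 1/16 = 7/16
P(Z=0 | obs) = 3/8 / 7/16 = 6/7
P(Z=1 | obs) = 1/16 / 7/16 = 1/7

P(Z=0) = 6/7, P(Z=1) = 1/7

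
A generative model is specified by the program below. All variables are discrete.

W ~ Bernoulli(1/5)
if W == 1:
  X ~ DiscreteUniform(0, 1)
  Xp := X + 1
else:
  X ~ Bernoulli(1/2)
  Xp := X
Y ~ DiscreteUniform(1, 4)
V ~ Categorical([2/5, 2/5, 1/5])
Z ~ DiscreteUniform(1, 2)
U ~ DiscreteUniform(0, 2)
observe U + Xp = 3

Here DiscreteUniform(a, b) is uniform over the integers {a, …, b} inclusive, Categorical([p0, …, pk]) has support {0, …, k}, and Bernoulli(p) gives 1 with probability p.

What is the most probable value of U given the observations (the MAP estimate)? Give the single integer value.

Enumerate traces; 72 have nonzero weight after conditioning:
  (W=0, X=1, Y=1, V=0, Z=1, U=2) weight 1/150
  (W=0, X=1, Y=1, V=0, Z=2, U=2) weight 1/150
  (W=0, X=1, Y=1, V=1, Z=1, U=2) weight 1/150
  (W=0, X=1, Y=1, V=1, Z=2, U=2) weight 1/150
  (W=0, X=1, Y=1, V=2, Z=1, U=2) weight 1/300
  (W=0, X=1, Y=1, V=2, Z=2, U=2) weight 1/300
  (W=0, X=1, Y=2, V=0, Z=1, U=2) weight 1/150
  (W=0, X=1, Y=2, V=0, Z=2, U=2) weight 1/150
  (W=1, X=1, Y=1, V=0, Z=1, U=1) weight 1/600
  … 63 more
Group by U:
  weight(U=1) = 1/30
  weight(U=2) = 1/6
Total weight = 1/30 + 1/6 = 1/5
P(U=1 | obs) = 1/30 / 1/5 = 1/6
P(U=2 | obs) = 1/6 / 1/5 = 5/6
argmax = 2

argmax_v P(U = v | obs) = 2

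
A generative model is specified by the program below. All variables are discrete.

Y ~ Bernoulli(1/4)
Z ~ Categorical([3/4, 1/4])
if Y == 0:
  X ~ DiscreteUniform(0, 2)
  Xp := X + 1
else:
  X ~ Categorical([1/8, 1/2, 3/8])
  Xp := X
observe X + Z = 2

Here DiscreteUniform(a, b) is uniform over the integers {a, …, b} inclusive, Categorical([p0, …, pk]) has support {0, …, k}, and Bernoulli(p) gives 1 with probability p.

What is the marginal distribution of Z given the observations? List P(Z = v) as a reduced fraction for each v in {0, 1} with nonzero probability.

P(Z=0) = 11/15, P(Z=1) = 4/15

Enumerate traces; 4 have nonzero weight after conditioning:
  (Y=0, Z=0, X=2) weight 3/16
  (Y=0, Z=1, X=1) weight 1/16
  (Y=1, Z=0, X=2) weight 9/128
  (Y=1, Z=1, X=1) weight 1/32
Group by Z:
  weight(Z=0) = 33/128
  weight(Z=1) = 3/32
Total weight = 33/128 + 3/32 = 45/128
P(Z=0 | obs) = 33/128 / 45/128 = 11/15
P(Z=1 | obs) = 3/32 / 45/128 = 4/15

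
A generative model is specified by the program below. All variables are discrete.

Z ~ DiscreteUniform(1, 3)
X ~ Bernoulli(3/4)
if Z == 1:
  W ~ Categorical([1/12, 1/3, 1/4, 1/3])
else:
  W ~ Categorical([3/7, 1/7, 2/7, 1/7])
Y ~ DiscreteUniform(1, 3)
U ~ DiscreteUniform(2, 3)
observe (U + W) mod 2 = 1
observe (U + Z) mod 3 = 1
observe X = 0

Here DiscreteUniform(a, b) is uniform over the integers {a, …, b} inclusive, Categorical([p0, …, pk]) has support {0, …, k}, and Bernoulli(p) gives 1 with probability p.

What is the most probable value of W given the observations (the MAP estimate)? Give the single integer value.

Enumerate traces; 12 have nonzero weight after conditioning:
  (Z=1, X=0, W=0, Y=1, U=3) weight 1/864
  (Z=1, X=0, W=0, Y=2, U=3) weight 1/864
  (Z=1, X=0, W=0, Y=3, U=3) weight 1/864
  (Z=1, X=0, W=2, Y=1, U=3) weight 1/288
  (Z=1, X=0, W=2, Y=2, U=3) weight 1/288
  (Z=1, X=0, W=2, Y=3, U=3) weight 1/288
  (Z=2, X=0, W=1, Y=1, U=2) weight 1/504
  (Z=2, X=0, W=1, Y=2, U=2) weight 1/504
  (Z=2, X=0, W=3, Y=1, U=2) weight 1/504
  … 3 more
Group by W:
  weight(W=0) = 1/288
  weight(W=1) = 1/168
  weight(W=2) = 1/96
  weight(W=3) = 1/168
Total weight = 1/288 + 1/168 + 1/96 + 1/168 = 13/504
P(W=0 | obs) = 1/288 / 13/504 = 7/52
P(W=1 | obs) = 1/168 / 13/504 = 3/13
P(W=2 | obs) = 1/96 / 13/504 = 21/52
P(W=3 | obs) = 1/168 / 13/504 = 3/13
argmax = 2

argmax_v P(W = v | obs) = 2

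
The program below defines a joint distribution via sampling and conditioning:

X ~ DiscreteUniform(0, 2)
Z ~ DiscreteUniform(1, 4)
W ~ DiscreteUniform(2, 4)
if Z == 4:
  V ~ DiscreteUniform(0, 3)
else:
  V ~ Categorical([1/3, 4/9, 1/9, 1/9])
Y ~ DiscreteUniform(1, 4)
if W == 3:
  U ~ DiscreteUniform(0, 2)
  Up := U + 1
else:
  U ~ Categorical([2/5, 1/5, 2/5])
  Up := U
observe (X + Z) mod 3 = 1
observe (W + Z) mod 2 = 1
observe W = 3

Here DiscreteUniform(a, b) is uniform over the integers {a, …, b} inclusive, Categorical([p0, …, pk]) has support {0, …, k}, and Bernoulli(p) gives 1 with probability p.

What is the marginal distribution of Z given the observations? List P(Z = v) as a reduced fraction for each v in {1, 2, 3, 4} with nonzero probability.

Enumerate traces; 96 have nonzero weight after conditioning:
  (X=0, Z=4, W=3, V=0, Y=1, U=0) weight 1/1728
  (X=0, Z=4, W=3, V=0, Y=1, U=1) weight 1/1728
  (X=0, Z=4, W=3, V=0, Y=1, U=2) weight 1/1728
  (X=0, Z=4, W=3, V=0, Y=2, U=0) weight 1/1728
  (X=0, Z=4, W=3, V=0, Y=2, U=1) weight 1/1728
  (X=0, Z=4, W=3, V=0, Y=2, U=2) weight 1/1728
  (X=0, Z=4, W=3, V=0, Y=3, U=0) weight 1/1728
  (X=0, Z=4, W=3, V=0, Y=3, U=1) weight 1/1728
  (X=2, Z=2, W=3, V=0, Y=1, U=0) weight 1/1296
  … 87 more
Group by Z:
  weight(Z=2) = 1/36
  weight(Z=4) = 1/36
Total weight = 1/36 + 1/36 = 1/18
P(Z=2 | obs) = 1/36 / 1/18 = 1/2
P(Z=4 | obs) = 1/36 / 1/18 = 1/2

P(Z=2) = 1/2, P(Z=4) = 1/2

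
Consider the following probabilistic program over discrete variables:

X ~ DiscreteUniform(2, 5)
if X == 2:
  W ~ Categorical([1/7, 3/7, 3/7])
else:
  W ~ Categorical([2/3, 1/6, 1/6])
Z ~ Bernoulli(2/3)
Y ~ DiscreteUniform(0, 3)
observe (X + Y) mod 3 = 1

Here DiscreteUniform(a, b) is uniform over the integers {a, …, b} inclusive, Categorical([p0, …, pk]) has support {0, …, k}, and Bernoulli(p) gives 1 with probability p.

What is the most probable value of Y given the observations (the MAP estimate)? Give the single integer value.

Enumerate traces; 30 have nonzero weight after conditioning:
  (X=2, W=0, Z=0, Y=2) weight 1/336
  (X=2, W=0, Z=1, Y=2) weight 1/168
  (X=2, W=1, Z=0, Y=2) weight 1/112
  (X=2, W=1, Z=1, Y=2) weight 1/56
  (X=2, W=2, Z=0, Y=2) weight 1/112
  (X=2, W=2, Z=1, Y=2) weight 1/56
  (X=3, W=0, Z=0, Y=1) weight 1/72
  (X=3, W=0, Z=1, Y=1) weight 1/36
  (X=4, W=0, Z=0, Y=0) weight 1/72
  (X=4, W=0, Z=0, Y=3) weight 1/72
  … 20 more
Group by Y:
  weight(Y=0) = 1/16
  weight(Y=1) = 1/16
  weight(Y=2) = 1/8
  weight(Y=3) = 1/16
Total weight = 1/16 + 1/16 + 1/8 + 1/16 = 5/16
P(Y=0 | obs) = 1/16 / 5/16 = 1/5
P(Y=1 | obs) = 1/16 / 5/16 = 1/5
P(Y=2 | obs) = 1/8 / 5/16 = 2/5
P(Y=3 | obs) = 1/16 / 5/16 = 1/5
argmax = 2

argmax_v P(Y = v | obs) = 2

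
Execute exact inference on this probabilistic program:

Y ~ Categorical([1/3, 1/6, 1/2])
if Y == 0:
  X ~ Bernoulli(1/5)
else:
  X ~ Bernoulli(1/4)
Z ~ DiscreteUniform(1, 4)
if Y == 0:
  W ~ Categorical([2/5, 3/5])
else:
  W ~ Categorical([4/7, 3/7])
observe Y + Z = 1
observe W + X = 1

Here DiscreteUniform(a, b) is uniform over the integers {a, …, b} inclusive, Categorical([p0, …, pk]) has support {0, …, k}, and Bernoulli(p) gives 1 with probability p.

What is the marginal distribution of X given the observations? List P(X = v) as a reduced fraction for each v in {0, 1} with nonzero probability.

Enumerate traces; 2 have nonzero weight after conditioning:
  (Y=0, X=0, Z=1, W=1) weight 1/25
  (Y=0, X=1, Z=1, W=0) weight 1/150
Group by X:
  weight(X=0) = 1/25
  weight(X=1) = 1/150
Total weight = 1/25 + 1/150 = 7/150
P(X=0 | obs) = 1/25 / 7/150 = 6/7
P(X=1 | obs) = 1/150 / 7/150 = 1/7

P(X=0) = 6/7, P(X=1) = 1/7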